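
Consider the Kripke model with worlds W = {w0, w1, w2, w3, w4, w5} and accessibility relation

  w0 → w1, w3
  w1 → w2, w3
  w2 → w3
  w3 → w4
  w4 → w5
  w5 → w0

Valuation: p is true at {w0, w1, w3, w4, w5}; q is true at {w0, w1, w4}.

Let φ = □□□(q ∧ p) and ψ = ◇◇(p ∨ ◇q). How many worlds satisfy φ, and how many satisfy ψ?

1 and 6

For □□□(q ∧ p):
w0: successors {w1, w3}; □□(q ∧ p) there: w1:F, w3:F. ✗
w1: successors {w2, w3}; □□(q ∧ p) there: w2:T, w3:F. ✗
w2: successors {w3}; □□(q ∧ p) there: w3:F. ✗
w3: successors {w4}; □□(q ∧ p) there: w4:T. ✓
w4: successors {w5}; □□(q ∧ p) there: w5:F. ✗
w5: successors {w0}; □□(q ∧ p) there: w0:F. ✗
— 1 world.
For ◇◇(p ∨ ◇q):
w0: successors {w1, w3}; ◇(p ∨ ◇q) there: w1:T, w3:T. ✓
w1: successors {w2, w3}; ◇(p ∨ ◇q) there: w2:T, w3:T. ✓
w2: successors {w3}; ◇(p ∨ ◇q) there: w3:T. ✓
w3: successors {w4}; ◇(p ∨ ◇q) there: w4:T. ✓
w4: successors {w5}; ◇(p ∨ ◇q) there: w5:T. ✓
w5: successors {w0}; ◇(p ∨ ◇q) there: w0:T. ✓
— 6 worlds.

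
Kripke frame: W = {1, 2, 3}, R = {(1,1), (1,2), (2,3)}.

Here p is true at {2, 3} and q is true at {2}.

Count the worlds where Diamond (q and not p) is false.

3

1: successors {1, 2}; q and not p there: 1:F, 2:F. ✗
2: successors {3}; q and not p there: 3:F. ✗
3: no successors, so Diamond (q and not p) fails. ✗
Satisfying worlds: ∅.
So Diamond (q and not p) fails at the other 3 worlds.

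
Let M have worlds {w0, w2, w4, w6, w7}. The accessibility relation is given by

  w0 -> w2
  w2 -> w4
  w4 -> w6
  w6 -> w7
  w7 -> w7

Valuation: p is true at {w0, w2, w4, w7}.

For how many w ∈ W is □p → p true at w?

4

w0: □p is T, p is T. ✓
w2: □p is T, p is T. ✓
w4: □p is F, p is T. ✓
w6: □p is T, p is F. ✗
w7: □p is T, p is T. ✓
Satisfying worlds: {w0, w2, w4, w7}.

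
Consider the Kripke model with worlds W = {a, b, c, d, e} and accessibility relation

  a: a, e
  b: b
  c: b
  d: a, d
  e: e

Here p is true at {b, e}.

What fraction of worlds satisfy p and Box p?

a: p is F, Box p is F. ✗
b: p is T, Box p is T. ✓
c: p is F, Box p is T. ✗
d: p is F, Box p is F. ✗
e: p is T, Box p is T. ✓
That's 2 of 5 worlds, so 2/5.

2/5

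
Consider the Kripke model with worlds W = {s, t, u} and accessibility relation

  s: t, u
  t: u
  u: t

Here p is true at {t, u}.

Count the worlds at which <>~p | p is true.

2

s: <>~p is F, p is F. ✗
t: <>~p is F, p is T. ✓
u: <>~p is F, p is T. ✓
Satisfying worlds: {t, u}.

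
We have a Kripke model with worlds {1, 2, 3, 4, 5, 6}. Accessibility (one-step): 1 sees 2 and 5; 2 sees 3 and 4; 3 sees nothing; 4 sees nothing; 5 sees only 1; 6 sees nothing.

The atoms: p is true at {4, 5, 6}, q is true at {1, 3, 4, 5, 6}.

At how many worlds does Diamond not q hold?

1

1: successors {2, 5}; not q there: 2:T, 5:F. ✓
2: successors {3, 4}; not q there: 3:F, 4:F. ✗
3: no successors, so Diamond not q fails. ✗
4: no successors, so Diamond not q fails. ✗
5: successors {1}; not q there: 1:F. ✗
6: no successors, so Diamond not q fails. ✗
Satisfying worlds: {1}.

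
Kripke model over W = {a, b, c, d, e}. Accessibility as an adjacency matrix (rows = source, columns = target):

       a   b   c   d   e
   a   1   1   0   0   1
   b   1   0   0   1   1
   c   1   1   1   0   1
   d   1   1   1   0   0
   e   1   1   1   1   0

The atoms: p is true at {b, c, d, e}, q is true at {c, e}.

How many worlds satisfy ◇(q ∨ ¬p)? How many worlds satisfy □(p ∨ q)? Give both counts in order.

For ◇(q ∨ ¬p):
a: successors {a, b, e}; q ∨ ¬p there: a:T, b:F, e:T. ✓
b: successors {a, d, e}; q ∨ ¬p there: a:T, d:F, e:T. ✓
c: successors {a, b, c, e}; q ∨ ¬p there: a:T, b:F, c:T, e:T. ✓
d: successors {a, b, c}; q ∨ ¬p there: a:T, b:F, c:T. ✓
e: successors {a, b, c, d}; q ∨ ¬p there: a:T, b:F, c:T, d:F. ✓
— 5 worlds.
For □(p ∨ q):
a: successors {a, b, e}; p ∨ q there: a:F, b:T, e:T. ✗
b: successors {a, d, e}; p ∨ q there: a:F, d:T, e:T. ✗
c: successors {a, b, c, e}; p ∨ q there: a:F, b:T, c:T, e:T. ✗
d: successors {a, b, c}; p ∨ q there: a:F, b:T, c:T. ✗
e: successors {a, b, c, d}; p ∨ q there: a:F, b:T, c:T, d:T. ✗
— 0 worlds.

5 and 0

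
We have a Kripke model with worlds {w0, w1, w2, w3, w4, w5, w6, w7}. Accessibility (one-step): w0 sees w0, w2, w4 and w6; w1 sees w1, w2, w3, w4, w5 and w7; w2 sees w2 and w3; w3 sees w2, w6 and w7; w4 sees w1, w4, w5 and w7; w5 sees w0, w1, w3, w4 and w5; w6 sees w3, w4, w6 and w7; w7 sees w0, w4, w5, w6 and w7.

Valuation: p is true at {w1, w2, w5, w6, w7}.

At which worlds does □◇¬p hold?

w0: successors {w0, w2, w4, w6}; ◇¬p there: w0:T, w2:T, w4:T, w6:T. ✓
w1: successors {w1, w2, w3, w4, w5, w7}; ◇¬p there: w1:T, w2:T, w3:F, w4:T, w5:T, w7:T. ✗
w2: successors {w2, w3}; ◇¬p there: w2:T, w3:F. ✗
w3: successors {w2, w6, w7}; ◇¬p there: w2:T, w6:T, w7:T. ✓
w4: successors {w1, w4, w5, w7}; ◇¬p there: w1:T, w4:T, w5:T, w7:T. ✓
w5: successors {w0, w1, w3, w4, w5}; ◇¬p there: w0:T, w1:T, w3:F, w4:T, w5:T. ✗
w6: successors {w3, w4, w6, w7}; ◇¬p there: w3:F, w4:T, w6:T, w7:T. ✗
w7: successors {w0, w4, w5, w6, w7}; ◇¬p there: w0:T, w4:T, w5:T, w6:T, w7:T. ✓

{w0, w3, w4, w7}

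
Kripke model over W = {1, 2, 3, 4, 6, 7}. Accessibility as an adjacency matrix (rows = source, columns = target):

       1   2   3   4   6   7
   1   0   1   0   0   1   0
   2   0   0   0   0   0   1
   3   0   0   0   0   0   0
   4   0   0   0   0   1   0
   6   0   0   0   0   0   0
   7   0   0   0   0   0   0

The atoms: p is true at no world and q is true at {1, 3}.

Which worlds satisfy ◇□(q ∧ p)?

1: successors {2, 6}; □(q ∧ p) there: 2:F, 6:T. ✓
2: successors {7}; □(q ∧ p) there: 7:T. ✓
3: no successors, so ◇□(q ∧ p) fails. ✗
4: successors {6}; □(q ∧ p) there: 6:T. ✓
6: no successors, so ◇□(q ∧ p) fails. ✗
7: no successors, so ◇□(q ∧ p) fails. ✗

{1, 2, 4}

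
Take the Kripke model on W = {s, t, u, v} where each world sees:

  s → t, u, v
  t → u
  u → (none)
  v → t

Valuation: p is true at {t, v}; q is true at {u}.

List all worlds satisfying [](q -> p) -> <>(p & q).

{s, t}

s: [](q -> p) is F, <>(p & q) is F. ✓
t: [](q -> p) is F, <>(p & q) is F. ✓
u: [](q -> p) is T, <>(p & q) is F. ✗
v: [](q -> p) is T, <>(p & q) is F. ✗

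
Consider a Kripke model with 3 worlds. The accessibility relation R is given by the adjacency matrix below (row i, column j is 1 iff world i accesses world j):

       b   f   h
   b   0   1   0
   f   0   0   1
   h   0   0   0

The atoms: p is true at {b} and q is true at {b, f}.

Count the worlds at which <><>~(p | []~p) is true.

0

b: successors {f}; <>~(p | []~p) there: f:F. ✗
f: successors {h}; <>~(p | []~p) there: h:F. ✗
h: no successors, so <><>~(p | []~p) fails. ✗
Satisfying worlds: ∅.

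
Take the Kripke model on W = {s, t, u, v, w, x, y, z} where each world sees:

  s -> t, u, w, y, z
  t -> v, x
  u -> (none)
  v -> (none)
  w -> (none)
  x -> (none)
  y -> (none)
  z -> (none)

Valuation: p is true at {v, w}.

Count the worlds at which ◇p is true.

2

s: successors {t, u, w, y, z}; p there: t:F, u:F, w:T, y:F, z:F. ✓
t: successors {v, x}; p there: v:T, x:F. ✓
u: no successors, so ◇p fails. ✗
v: no successors, so ◇p fails. ✗
w: no successors, so ◇p fails. ✗
x: no successors, so ◇p fails. ✗
y: no successors, so ◇p fails. ✗
z: no successors, so ◇p fails. ✗
Satisfying worlds: {s, t}.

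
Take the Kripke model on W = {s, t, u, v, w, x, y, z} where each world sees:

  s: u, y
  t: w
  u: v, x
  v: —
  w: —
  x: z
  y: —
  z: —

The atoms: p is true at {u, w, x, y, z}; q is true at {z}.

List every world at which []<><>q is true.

s: successors {u, y}; <><>q there: u:T, y:F. ✗
t: successors {w}; <><>q there: w:F. ✗
u: successors {v, x}; <><>q there: v:F, x:F. ✗
v: no successors, so []<><>q holds vacuously. ✓
w: no successors, so []<><>q holds vacuously. ✓
x: successors {z}; <><>q there: z:F. ✗
y: no successors, so []<><>q holds vacuously. ✓
z: no successors, so []<><>q holds vacuously. ✓

{v, w, y, z}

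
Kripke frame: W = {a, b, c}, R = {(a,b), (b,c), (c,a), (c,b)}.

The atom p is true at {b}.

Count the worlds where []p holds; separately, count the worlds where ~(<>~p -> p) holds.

1 and 1

For []p:
a: successors {b}; p there: b:T. ✓
b: successors {c}; p there: c:F. ✗
c: successors {a, b}; p there: a:F, b:T. ✗
— 1 world.
For ~(<>~p -> p):
a: <>~p -> p is T. ✗
b: <>~p -> p is T. ✗
c: <>~p -> p is F. ✓
— 1 world.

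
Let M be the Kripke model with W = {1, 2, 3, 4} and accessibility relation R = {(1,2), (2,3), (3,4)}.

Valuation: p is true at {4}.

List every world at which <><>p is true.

1: successors {2}; <>p there: 2:F. ✗
2: successors {3}; <>p there: 3:T. ✓
3: successors {4}; <>p there: 4:F. ✗
4: no successors, so <><>p fails. ✗

{2}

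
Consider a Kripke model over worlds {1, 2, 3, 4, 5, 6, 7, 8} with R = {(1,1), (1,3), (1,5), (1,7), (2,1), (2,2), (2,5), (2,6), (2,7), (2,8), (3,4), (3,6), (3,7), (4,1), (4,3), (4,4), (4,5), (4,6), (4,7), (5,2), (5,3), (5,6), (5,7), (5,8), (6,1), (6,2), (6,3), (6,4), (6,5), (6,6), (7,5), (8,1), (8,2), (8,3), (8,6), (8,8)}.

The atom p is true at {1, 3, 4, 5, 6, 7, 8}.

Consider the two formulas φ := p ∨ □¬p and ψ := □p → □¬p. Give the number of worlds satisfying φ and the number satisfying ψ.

For p ∨ □¬p:
1: p is T, □¬p is F. ✓
2: p is F, □¬p is F. ✗
3: p is T, □¬p is F. ✓
4: p is T, □¬p is F. ✓
5: p is T, □¬p is F. ✓
6: p is T, □¬p is F. ✓
7: p is T, □¬p is F. ✓
8: p is T, □¬p is F. ✓
— 7 worlds.
For □p → □¬p:
1: □p is T, □¬p is F. ✗
2: □p is F, □¬p is F. ✓
3: □p is T, □¬p is F. ✗
4: □p is T, □¬p is F. ✗
5: □p is F, □¬p is F. ✓
6: □p is F, □¬p is F. ✓
7: □p is T, □¬p is F. ✗
8: □p is F, □¬p is F. ✓
— 4 worlds.

7 and 4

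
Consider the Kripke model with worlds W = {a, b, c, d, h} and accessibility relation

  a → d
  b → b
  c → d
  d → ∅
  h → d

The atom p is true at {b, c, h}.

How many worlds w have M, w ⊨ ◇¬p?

a: successors {d}; ¬p there: d:T. ✓
b: successors {b}; ¬p there: b:F. ✗
c: successors {d}; ¬p there: d:T. ✓
d: no successors, so ◇¬p fails. ✗
h: successors {d}; ¬p there: d:T. ✓
Satisfying worlds: {a, c, h}.

3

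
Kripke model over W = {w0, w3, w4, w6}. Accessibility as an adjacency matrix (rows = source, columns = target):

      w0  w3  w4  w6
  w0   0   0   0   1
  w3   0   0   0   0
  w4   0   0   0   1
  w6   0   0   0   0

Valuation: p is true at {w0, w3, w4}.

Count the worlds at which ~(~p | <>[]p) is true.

1

w0: ~p | <>[]p is T. ✗
w3: ~p | <>[]p is F. ✓
w4: ~p | <>[]p is T. ✗
w6: ~p | <>[]p is T. ✗
Satisfying worlds: {w3}.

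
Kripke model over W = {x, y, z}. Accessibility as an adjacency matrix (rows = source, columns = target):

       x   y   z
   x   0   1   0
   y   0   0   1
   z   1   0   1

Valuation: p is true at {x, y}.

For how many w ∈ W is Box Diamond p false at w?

x: successors {y}; Diamond p there: y:F. ✗
y: successors {z}; Diamond p there: z:T. ✓
z: successors {x, z}; Diamond p there: x:T, z:T. ✓
Satisfying worlds: {y, z}.
So Box Diamond p fails at the other 1 world.

1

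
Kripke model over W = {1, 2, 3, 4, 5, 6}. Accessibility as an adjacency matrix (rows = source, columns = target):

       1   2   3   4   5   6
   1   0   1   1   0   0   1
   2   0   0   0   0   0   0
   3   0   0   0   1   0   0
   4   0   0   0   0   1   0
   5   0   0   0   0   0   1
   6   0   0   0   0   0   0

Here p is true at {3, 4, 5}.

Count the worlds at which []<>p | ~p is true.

4

1: []<>p is F, ~p is T. ✓
2: []<>p is T, ~p is T. ✓
3: []<>p is T, ~p is F. ✓
4: []<>p is F, ~p is F. ✗
5: []<>p is F, ~p is F. ✗
6: []<>p is T, ~p is T. ✓
Satisfying worlds: {1, 2, 3, 6}.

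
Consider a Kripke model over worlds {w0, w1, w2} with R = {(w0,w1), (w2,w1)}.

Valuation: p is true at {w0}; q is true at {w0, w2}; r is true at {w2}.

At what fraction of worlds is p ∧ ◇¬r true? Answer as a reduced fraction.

1/3

w0: p is T, ◇¬r is T. ✓
w1: p is F, ◇¬r is F. ✗
w2: p is F, ◇¬r is T. ✗
That's 1 of 3 worlds, so 1/3.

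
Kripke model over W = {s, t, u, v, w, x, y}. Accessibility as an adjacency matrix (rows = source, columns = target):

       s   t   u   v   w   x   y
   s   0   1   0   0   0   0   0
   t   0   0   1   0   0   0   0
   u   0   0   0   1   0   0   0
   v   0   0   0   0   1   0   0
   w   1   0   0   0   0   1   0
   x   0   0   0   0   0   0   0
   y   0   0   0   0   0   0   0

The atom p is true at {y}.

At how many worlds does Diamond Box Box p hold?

s: successors {t}; Box Box p there: t:F. ✗
t: successors {u}; Box Box p there: u:F. ✗
u: successors {v}; Box Box p there: v:F. ✗
v: successors {w}; Box Box p there: w:F. ✗
w: successors {s, x}; Box Box p there: s:F, x:T. ✓
x: no successors, so Diamond Box Box p fails. ✗
y: no successors, so Diamond Box Box p fails. ✗
Satisfying worlds: {w}.

1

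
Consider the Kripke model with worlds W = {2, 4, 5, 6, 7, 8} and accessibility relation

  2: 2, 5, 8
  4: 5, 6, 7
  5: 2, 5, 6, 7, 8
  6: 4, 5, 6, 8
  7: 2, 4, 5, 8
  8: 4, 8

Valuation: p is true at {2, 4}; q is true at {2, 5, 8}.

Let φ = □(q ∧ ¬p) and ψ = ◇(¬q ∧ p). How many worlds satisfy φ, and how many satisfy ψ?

0 and 3

For □(q ∧ ¬p):
2: successors {2, 5, 8}; q ∧ ¬p there: 2:F, 5:T, 8:T. ✗
4: successors {5, 6, 7}; q ∧ ¬p there: 5:T, 6:F, 7:F. ✗
5: successors {2, 5, 6, 7, 8}; q ∧ ¬p there: 2:F, 5:T, 6:F, 7:F, 8:T. ✗
6: successors {4, 5, 6, 8}; q ∧ ¬p there: 4:F, 5:T, 6:F, 8:T. ✗
7: successors {2, 4, 5, 8}; q ∧ ¬p there: 2:F, 4:F, 5:T, 8:T. ✗
8: successors {4, 8}; q ∧ ¬p there: 4:F, 8:T. ✗
— 0 worlds.
For ◇(¬q ∧ p):
2: successors {2, 5, 8}; ¬q ∧ p there: 2:F, 5:F, 8:F. ✗
4: successors {5, 6, 7}; ¬q ∧ p there: 5:F, 6:F, 7:F. ✗
5: successors {2, 5, 6, 7, 8}; ¬q ∧ p there: 2:F, 5:F, 6:F, 7:F, 8:F. ✗
6: successors {4, 5, 6, 8}; ¬q ∧ p there: 4:T, 5:F, 6:F, 8:F. ✓
7: successors {2, 4, 5, 8}; ¬q ∧ p there: 2:F, 4:T, 5:F, 8:F. ✓
8: successors {4, 8}; ¬q ∧ p there: 4:T, 8:F. ✓
— 3 worlds.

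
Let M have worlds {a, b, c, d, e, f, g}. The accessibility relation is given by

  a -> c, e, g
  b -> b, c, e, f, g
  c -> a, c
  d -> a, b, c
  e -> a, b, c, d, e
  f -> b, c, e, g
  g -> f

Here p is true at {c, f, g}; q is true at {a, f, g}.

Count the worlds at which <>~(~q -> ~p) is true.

a: successors {c, e, g}; ~(~q -> ~p) there: c:T, e:F, g:F. ✓
b: successors {b, c, e, f, g}; ~(~q -> ~p) there: b:F, c:T, e:F, f:F, g:F. ✓
c: successors {a, c}; ~(~q -> ~p) there: a:F, c:T. ✓
d: successors {a, b, c}; ~(~q -> ~p) there: a:F, b:F, c:T. ✓
e: successors {a, b, c, d, e}; ~(~q -> ~p) there: a:F, b:F, c:T, d:F, e:F. ✓
f: successors {b, c, e, g}; ~(~q -> ~p) there: b:F, c:T, e:F, g:F. ✓
g: successors {f}; ~(~q -> ~p) there: f:F. ✗
Satisfying worlds: {a, b, c, d, e, f}.

6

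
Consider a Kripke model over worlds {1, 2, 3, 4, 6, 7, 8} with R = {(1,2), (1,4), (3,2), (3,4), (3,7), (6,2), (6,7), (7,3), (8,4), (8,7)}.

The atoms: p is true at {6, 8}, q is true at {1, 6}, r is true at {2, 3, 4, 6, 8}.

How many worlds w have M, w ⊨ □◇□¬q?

1: successors {2, 4}; ◇□¬q there: 2:F, 4:F. ✗
2: no successors, so □◇□¬q holds vacuously. ✓
3: successors {2, 4, 7}; ◇□¬q there: 2:F, 4:F, 7:T. ✗
4: no successors, so □◇□¬q holds vacuously. ✓
6: successors {2, 7}; ◇□¬q there: 2:F, 7:T. ✗
7: successors {3}; ◇□¬q there: 3:T. ✓
8: successors {4, 7}; ◇□¬q there: 4:F, 7:T. ✗
Satisfying worlds: {2, 4, 7}.

3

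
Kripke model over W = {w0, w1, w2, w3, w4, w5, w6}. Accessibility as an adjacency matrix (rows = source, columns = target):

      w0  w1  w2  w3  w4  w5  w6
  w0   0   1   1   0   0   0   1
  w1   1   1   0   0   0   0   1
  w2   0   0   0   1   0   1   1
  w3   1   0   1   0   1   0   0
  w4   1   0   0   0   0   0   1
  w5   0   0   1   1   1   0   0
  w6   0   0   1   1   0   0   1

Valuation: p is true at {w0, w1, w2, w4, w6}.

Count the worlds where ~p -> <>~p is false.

1

w0: ~p is F, <>~p is F. ✓
w1: ~p is F, <>~p is F. ✓
w2: ~p is F, <>~p is T. ✓
w3: ~p is T, <>~p is F. ✗
w4: ~p is F, <>~p is F. ✓
w5: ~p is T, <>~p is T. ✓
w6: ~p is F, <>~p is T. ✓
Satisfying worlds: {w0, w1, w2, w4, w5, w6}.
So ~p -> <>~p fails at the other 1 world.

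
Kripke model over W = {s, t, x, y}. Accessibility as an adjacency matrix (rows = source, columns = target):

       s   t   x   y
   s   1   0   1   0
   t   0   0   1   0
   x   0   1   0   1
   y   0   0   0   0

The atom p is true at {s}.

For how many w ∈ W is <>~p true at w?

3

s: successors {s, x}; ~p there: s:F, x:T. ✓
t: successors {x}; ~p there: x:T. ✓
x: successors {t, y}; ~p there: t:T, y:T. ✓
y: no successors, so <>~p fails. ✗
Satisfying worlds: {s, t, x}.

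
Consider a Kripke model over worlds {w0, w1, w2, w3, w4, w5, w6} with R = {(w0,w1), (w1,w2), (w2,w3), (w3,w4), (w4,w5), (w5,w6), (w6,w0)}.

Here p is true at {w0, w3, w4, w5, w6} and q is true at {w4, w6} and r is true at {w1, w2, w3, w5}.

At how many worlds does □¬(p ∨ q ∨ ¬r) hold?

w0: successors {w1}; ¬(p ∨ q ∨ ¬r) there: w1:T. ✓
w1: successors {w2}; ¬(p ∨ q ∨ ¬r) there: w2:T. ✓
w2: successors {w3}; ¬(p ∨ q ∨ ¬r) there: w3:F. ✗
w3: successors {w4}; ¬(p ∨ q ∨ ¬r) there: w4:F. ✗
w4: successors {w5}; ¬(p ∨ q ∨ ¬r) there: w5:F. ✗
w5: successors {w6}; ¬(p ∨ q ∨ ¬r) there: w6:F. ✗
w6: successors {w0}; ¬(p ∨ q ∨ ¬r) there: w0:F. ✗
Satisfying worlds: {w0, w1}.

2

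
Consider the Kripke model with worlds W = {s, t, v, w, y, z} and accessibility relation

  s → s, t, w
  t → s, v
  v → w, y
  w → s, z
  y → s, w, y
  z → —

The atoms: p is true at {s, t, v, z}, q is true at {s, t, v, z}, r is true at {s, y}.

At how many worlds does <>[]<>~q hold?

s: successors {s, t, w}; []<>~q there: s:F, t:T, w:F. ✓
t: successors {s, v}; []<>~q there: s:F, v:F. ✗
v: successors {w, y}; []<>~q there: w:F, y:F. ✗
w: successors {s, z}; []<>~q there: s:F, z:T. ✓
y: successors {s, w, y}; []<>~q there: s:F, w:F, y:F. ✗
z: no successors, so <>[]<>~q fails. ✗
Satisfying worlds: {s, w}.

2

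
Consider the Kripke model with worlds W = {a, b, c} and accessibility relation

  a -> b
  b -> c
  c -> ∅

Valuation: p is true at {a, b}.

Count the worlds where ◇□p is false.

2

a: successors {b}; □p there: b:F. ✗
b: successors {c}; □p there: c:T. ✓
c: no successors, so ◇□p fails. ✗
Satisfying worlds: {b}.
So ◇□p fails at the other 2 worlds.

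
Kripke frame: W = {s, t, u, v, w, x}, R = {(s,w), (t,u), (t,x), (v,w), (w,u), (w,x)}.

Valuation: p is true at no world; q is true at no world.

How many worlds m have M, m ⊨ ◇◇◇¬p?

0

s: successors {w}; ◇◇¬p there: w:F. ✗
t: successors {u, x}; ◇◇¬p there: u:F, x:F. ✗
u: no successors, so ◇◇◇¬p fails. ✗
v: successors {w}; ◇◇¬p there: w:F. ✗
w: successors {u, x}; ◇◇¬p there: u:F, x:F. ✗
x: no successors, so ◇◇◇¬p fails. ✗
Satisfying worlds: ∅.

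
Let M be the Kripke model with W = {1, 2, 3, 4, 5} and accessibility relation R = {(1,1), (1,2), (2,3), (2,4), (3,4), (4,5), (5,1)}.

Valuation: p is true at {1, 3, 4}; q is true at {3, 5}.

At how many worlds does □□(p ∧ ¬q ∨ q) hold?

3

1: successors {1, 2}; □(p ∧ ¬q ∨ q) there: 1:F, 2:T. ✗
2: successors {3, 4}; □(p ∧ ¬q ∨ q) there: 3:T, 4:T. ✓
3: successors {4}; □(p ∧ ¬q ∨ q) there: 4:T. ✓
4: successors {5}; □(p ∧ ¬q ∨ q) there: 5:T. ✓
5: successors {1}; □(p ∧ ¬q ∨ q) there: 1:F. ✗
Satisfying worlds: {2, 3, 4}.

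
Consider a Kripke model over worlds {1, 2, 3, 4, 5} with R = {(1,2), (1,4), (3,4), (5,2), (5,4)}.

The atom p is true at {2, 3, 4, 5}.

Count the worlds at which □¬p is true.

1: successors {2, 4}; ¬p there: 2:F, 4:F. ✗
2: no successors, so □¬p holds vacuously. ✓
3: successors {4}; ¬p there: 4:F. ✗
4: no successors, so □¬p holds vacuously. ✓
5: successors {2, 4}; ¬p there: 2:F, 4:F. ✗
Satisfying worlds: {2, 4}.

2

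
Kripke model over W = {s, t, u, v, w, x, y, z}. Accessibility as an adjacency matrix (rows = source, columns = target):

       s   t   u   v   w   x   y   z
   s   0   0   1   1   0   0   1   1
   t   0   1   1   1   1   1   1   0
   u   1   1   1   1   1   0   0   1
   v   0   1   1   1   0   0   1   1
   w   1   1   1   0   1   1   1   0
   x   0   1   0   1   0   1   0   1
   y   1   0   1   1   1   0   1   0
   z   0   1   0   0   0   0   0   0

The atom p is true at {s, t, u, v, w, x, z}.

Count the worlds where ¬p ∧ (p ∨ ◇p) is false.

s: ¬p is F, p ∨ ◇p is T. ✗
t: ¬p is F, p ∨ ◇p is T. ✗
u: ¬p is F, p ∨ ◇p is T. ✗
v: ¬p is F, p ∨ ◇p is T. ✗
w: ¬p is F, p ∨ ◇p is T. ✗
x: ¬p is F, p ∨ ◇p is T. ✗
y: ¬p is T, p ∨ ◇p is T. ✓
z: ¬p is F, p ∨ ◇p is T. ✗
Satisfying worlds: {y}.
So ¬p ∧ (p ∨ ◇p) fails at the other 7 worlds.

7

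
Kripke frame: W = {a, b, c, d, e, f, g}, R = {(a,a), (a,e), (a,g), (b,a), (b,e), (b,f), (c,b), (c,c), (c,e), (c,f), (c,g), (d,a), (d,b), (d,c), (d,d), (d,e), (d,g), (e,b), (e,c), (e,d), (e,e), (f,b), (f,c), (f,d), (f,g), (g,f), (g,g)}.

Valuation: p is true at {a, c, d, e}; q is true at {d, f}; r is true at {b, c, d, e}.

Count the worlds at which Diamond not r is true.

6

a: successors {a, e, g}; not r there: a:T, e:F, g:T. ✓
b: successors {a, e, f}; not r there: a:T, e:F, f:T. ✓
c: successors {b, c, e, f, g}; not r there: b:F, c:F, e:F, f:T, g:T. ✓
d: successors {a, b, c, d, e, g}; not r there: a:T, b:F, c:F, d:F, e:F, g:T. ✓
e: successors {b, c, d, e}; not r there: b:F, c:F, d:F, e:F. ✗
f: successors {b, c, d, g}; not r there: b:F, c:F, d:F, g:T. ✓
g: successors {f, g}; not r there: f:T, g:T. ✓
Satisfying worlds: {a, b, c, d, f, g}.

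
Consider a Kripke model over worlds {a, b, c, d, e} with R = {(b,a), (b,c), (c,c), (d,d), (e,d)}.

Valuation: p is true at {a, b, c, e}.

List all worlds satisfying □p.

a: no successors, so □p holds vacuously. ✓
b: successors {a, c}; p there: a:T, c:T. ✓
c: successors {c}; p there: c:T. ✓
d: successors {d}; p there: d:F. ✗
e: successors {d}; p there: d:F. ✗

{a, b, c}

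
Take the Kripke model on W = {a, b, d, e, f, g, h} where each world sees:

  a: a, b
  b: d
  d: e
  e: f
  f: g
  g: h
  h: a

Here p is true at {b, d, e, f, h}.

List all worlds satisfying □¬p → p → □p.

{a, b, d, e, g}

a: □¬p is F, p → □p is T. ✓
b: □¬p is F, p → □p is T. ✓
d: □¬p is F, p → □p is T. ✓
e: □¬p is F, p → □p is T. ✓
f: □¬p is T, p → □p is F. ✗
g: □¬p is F, p → □p is T. ✓
h: □¬p is T, p → □p is F. ✗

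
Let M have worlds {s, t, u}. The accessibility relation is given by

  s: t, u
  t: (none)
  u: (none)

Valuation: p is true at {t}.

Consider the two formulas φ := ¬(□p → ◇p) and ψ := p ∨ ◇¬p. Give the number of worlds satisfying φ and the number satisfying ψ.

For ¬(□p → ◇p):
s: □p → ◇p is T. ✗
t: □p → ◇p is F. ✓
u: □p → ◇p is F. ✓
— 2 worlds.
For p ∨ ◇¬p:
s: p is F, ◇¬p is T. ✓
t: p is T, ◇¬p is F. ✓
u: p is F, ◇¬p is F. ✗
— 2 worlds.

2 and 2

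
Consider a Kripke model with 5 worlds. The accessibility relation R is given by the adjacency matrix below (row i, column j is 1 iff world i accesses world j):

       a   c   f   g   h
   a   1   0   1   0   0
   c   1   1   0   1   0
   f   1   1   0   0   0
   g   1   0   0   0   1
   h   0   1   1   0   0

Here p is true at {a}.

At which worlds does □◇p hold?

a: successors {a, f}; ◇p there: a:T, f:T. ✓
c: successors {a, c, g}; ◇p there: a:T, c:T, g:T. ✓
f: successors {a, c}; ◇p there: a:T, c:T. ✓
g: successors {a, h}; ◇p there: a:T, h:F. ✗
h: successors {c, f}; ◇p there: c:T, f:T. ✓

{a, c, f, h}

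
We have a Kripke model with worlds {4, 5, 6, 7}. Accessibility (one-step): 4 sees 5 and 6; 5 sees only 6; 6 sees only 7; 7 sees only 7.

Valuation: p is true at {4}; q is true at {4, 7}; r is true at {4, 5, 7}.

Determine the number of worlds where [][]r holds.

4: successors {5, 6}; []r there: 5:F, 6:T. ✗
5: successors {6}; []r there: 6:T. ✓
6: successors {7}; []r there: 7:T. ✓
7: successors {7}; []r there: 7:T. ✓
Satisfying worlds: {5, 6, 7}.

3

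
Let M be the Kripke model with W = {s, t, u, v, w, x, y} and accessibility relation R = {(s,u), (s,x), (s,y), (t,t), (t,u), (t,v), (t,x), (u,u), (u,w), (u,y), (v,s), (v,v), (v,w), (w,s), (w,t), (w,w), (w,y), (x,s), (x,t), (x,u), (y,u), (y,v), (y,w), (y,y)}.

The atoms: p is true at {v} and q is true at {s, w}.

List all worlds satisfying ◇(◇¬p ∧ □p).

s: successors {u, x, y}; ◇¬p ∧ □p there: u:F, x:F, y:F. ✗
t: successors {t, u, v, x}; ◇¬p ∧ □p there: t:F, u:F, v:F, x:F. ✗
u: successors {u, w, y}; ◇¬p ∧ □p there: u:F, w:F, y:F. ✗
v: successors {s, v, w}; ◇¬p ∧ □p there: s:F, v:F, w:F. ✗
w: successors {s, t, w, y}; ◇¬p ∧ □p there: s:F, t:F, w:F, y:F. ✗
x: successors {s, t, u}; ◇¬p ∧ □p there: s:F, t:F, u:F. ✗
y: successors {u, v, w, y}; ◇¬p ∧ □p there: u:F, v:F, w:F, y:F. ✗

∅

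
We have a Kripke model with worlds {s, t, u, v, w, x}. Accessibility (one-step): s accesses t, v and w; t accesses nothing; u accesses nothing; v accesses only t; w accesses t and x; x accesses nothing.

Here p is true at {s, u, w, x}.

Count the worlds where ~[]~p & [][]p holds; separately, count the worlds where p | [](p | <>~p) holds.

For ~[]~p & [][]p:
s: ~[]~p is T, [][]p is F. ✗
t: ~[]~p is F, [][]p is T. ✗
u: ~[]~p is F, [][]p is T. ✗
v: ~[]~p is F, [][]p is T. ✗
w: ~[]~p is T, [][]p is T. ✓
x: ~[]~p is F, [][]p is T. ✗
— 1 world.
For p | [](p | <>~p):
s: p is T, [](p | <>~p) is F. ✓
t: p is F, [](p | <>~p) is T. ✓
u: p is T, [](p | <>~p) is T. ✓
v: p is F, [](p | <>~p) is F. ✗
w: p is T, [](p | <>~p) is F. ✓
x: p is T, [](p | <>~p) is T. ✓
— 5 worlds.

1 and 5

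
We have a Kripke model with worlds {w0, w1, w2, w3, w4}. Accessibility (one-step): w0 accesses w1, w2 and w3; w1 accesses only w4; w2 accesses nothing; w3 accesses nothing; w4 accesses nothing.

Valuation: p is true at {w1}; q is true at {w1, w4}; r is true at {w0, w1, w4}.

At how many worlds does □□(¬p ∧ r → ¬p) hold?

w0: successors {w1, w2, w3}; □(¬p ∧ r → ¬p) there: w1:T, w2:T, w3:T. ✓
w1: successors {w4}; □(¬p ∧ r → ¬p) there: w4:T. ✓
w2: no successors, so □□(¬p ∧ r → ¬p) holds vacuously. ✓
w3: no successors, so □□(¬p ∧ r → ¬p) holds vacuously. ✓
w4: no successors, so □□(¬p ∧ r → ¬p) holds vacuously. ✓
Satisfying worlds: {w0, w1, w2, w3, w4}.

5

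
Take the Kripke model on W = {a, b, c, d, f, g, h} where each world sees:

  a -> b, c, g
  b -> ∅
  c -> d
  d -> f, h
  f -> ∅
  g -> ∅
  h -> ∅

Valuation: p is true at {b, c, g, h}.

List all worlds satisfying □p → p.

{b, c, d, g, h}

a: □p is T, p is F. ✗
b: □p is T, p is T. ✓
c: □p is F, p is T. ✓
d: □p is F, p is F. ✓
f: □p is T, p is F. ✗
g: □p is T, p is T. ✓
h: □p is T, p is T. ✓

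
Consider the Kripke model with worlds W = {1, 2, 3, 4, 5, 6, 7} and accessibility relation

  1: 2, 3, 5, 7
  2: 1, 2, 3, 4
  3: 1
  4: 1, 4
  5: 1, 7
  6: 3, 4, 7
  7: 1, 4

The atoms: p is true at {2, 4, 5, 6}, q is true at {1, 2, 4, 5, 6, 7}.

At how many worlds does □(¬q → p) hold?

4

1: successors {2, 3, 5, 7}; ¬q → p there: 2:T, 3:F, 5:T, 7:T. ✗
2: successors {1, 2, 3, 4}; ¬q → p there: 1:T, 2:T, 3:F, 4:T. ✗
3: successors {1}; ¬q → p there: 1:T. ✓
4: successors {1, 4}; ¬q → p there: 1:T, 4:T. ✓
5: successors {1, 7}; ¬q → p there: 1:T, 7:T. ✓
6: successors {3, 4, 7}; ¬q → p there: 3:F, 4:T, 7:T. ✗
7: successors {1, 4}; ¬q → p there: 1:T, 4:T. ✓
Satisfying worlds: {3, 4, 5, 7}.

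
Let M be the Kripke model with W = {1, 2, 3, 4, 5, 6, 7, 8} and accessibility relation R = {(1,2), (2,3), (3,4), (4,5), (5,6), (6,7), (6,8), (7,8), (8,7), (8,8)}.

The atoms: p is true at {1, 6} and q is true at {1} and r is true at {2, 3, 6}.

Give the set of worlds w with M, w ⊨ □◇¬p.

1: successors {2}; ◇¬p there: 2:T. ✓
2: successors {3}; ◇¬p there: 3:T. ✓
3: successors {4}; ◇¬p there: 4:T. ✓
4: successors {5}; ◇¬p there: 5:F. ✗
5: successors {6}; ◇¬p there: 6:T. ✓
6: successors {7, 8}; ◇¬p there: 7:T, 8:T. ✓
7: successors {8}; ◇¬p there: 8:T. ✓
8: successors {7, 8}; ◇¬p there: 7:T, 8:T. ✓

{1, 2, 3, 5, 6, 7, 8}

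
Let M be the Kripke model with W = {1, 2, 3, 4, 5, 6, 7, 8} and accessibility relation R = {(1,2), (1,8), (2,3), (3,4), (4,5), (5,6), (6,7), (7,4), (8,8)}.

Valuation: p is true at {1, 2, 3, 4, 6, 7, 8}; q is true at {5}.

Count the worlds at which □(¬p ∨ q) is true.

1

1: successors {2, 8}; ¬p ∨ q there: 2:F, 8:F. ✗
2: successors {3}; ¬p ∨ q there: 3:F. ✗
3: successors {4}; ¬p ∨ q there: 4:F. ✗
4: successors {5}; ¬p ∨ q there: 5:T. ✓
5: successors {6}; ¬p ∨ q there: 6:F. ✗
6: successors {7}; ¬p ∨ q there: 7:F. ✗
7: successors {4}; ¬p ∨ q there: 4:F. ✗
8: successors {8}; ¬p ∨ q there: 8:F. ✗
Satisfying worlds: {4}.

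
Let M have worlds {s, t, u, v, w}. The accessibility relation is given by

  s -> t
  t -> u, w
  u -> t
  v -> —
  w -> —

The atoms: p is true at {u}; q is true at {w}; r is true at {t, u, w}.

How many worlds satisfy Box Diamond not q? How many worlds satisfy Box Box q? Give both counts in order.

4 and 2

For Box Diamond not q:
s: successors {t}; Diamond not q there: t:T. ✓
t: successors {u, w}; Diamond not q there: u:T, w:F. ✗
u: successors {t}; Diamond not q there: t:T. ✓
v: no successors, so Box Diamond not q holds vacuously. ✓
w: no successors, so Box Diamond not q holds vacuously. ✓
— 4 worlds.
For Box Box q:
s: successors {t}; Box q there: t:F. ✗
t: successors {u, w}; Box q there: u:F, w:T. ✗
u: successors {t}; Box q there: t:F. ✗
v: no successors, so Box Box q holds vacuously. ✓
w: no successors, so Box Box q holds vacuously. ✓
— 2 worlds.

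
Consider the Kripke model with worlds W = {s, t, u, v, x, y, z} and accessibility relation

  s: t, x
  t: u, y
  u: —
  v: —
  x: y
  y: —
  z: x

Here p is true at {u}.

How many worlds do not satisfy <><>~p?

s: successors {t, x}; <>~p there: t:T, x:T. ✓
t: successors {u, y}; <>~p there: u:F, y:F. ✗
u: no successors, so <><>~p fails. ✗
v: no successors, so <><>~p fails. ✗
x: successors {y}; <>~p there: y:F. ✗
y: no successors, so <><>~p fails. ✗
z: successors {x}; <>~p there: x:T. ✓
Satisfying worlds: {s, z}.
So <><>~p fails at the other 5 worlds.

5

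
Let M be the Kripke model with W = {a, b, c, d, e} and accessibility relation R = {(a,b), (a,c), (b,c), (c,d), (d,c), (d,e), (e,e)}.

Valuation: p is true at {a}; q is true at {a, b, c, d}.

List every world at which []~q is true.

a: successors {b, c}; ~q there: b:F, c:F. ✗
b: successors {c}; ~q there: c:F. ✗
c: successors {d}; ~q there: d:F. ✗
d: successors {c, e}; ~q there: c:F, e:T. ✗
e: successors {e}; ~q there: e:T. ✓

{e}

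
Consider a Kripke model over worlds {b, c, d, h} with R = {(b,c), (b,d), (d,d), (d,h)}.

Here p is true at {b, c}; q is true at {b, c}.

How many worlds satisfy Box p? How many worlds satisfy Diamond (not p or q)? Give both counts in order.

2 and 2

For Box p:
b: successors {c, d}; p there: c:T, d:F. ✗
c: no successors, so Box p holds vacuously. ✓
d: successors {d, h}; p there: d:F, h:F. ✗
h: no successors, so Box p holds vacuously. ✓
— 2 worlds.
For Diamond (not p or q):
b: successors {c, d}; not p or q there: c:T, d:T. ✓
c: no successors, so Diamond (not p or q) fails. ✗
d: successors {d, h}; not p or q there: d:T, h:T. ✓
h: no successors, so Diamond (not p or q) fails. ✗
— 2 worlds.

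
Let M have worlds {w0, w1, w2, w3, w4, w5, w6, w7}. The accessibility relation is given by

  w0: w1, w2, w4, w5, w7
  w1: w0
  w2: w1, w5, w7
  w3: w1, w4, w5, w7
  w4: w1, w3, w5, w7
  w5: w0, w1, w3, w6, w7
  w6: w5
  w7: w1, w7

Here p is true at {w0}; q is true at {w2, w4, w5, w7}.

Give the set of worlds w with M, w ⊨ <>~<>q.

{w0, w2, w3, w4, w5, w7}

w0: successors {w1, w2, w4, w5, w7}; ~<>q there: w1:T, w2:F, w4:F, w5:F, w7:F. ✓
w1: successors {w0}; ~<>q there: w0:F. ✗
w2: successors {w1, w5, w7}; ~<>q there: w1:T, w5:F, w7:F. ✓
w3: successors {w1, w4, w5, w7}; ~<>q there: w1:T, w4:F, w5:F, w7:F. ✓
w4: successors {w1, w3, w5, w7}; ~<>q there: w1:T, w3:F, w5:F, w7:F. ✓
w5: successors {w0, w1, w3, w6, w7}; ~<>q there: w0:F, w1:T, w3:F, w6:F, w7:F. ✓
w6: successors {w5}; ~<>q there: w5:F. ✗
w7: successors {w1, w7}; ~<>q there: w1:T, w7:F. ✓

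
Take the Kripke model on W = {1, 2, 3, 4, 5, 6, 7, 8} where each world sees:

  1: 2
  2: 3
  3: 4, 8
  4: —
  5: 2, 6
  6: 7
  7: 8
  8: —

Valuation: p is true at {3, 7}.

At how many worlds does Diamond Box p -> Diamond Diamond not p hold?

1: Diamond Box p is T, Diamond Diamond not p is F. ✗
2: Diamond Box p is F, Diamond Diamond not p is T. ✓
3: Diamond Box p is T, Diamond Diamond not p is F. ✗
4: Diamond Box p is F, Diamond Diamond not p is F. ✓
5: Diamond Box p is T, Diamond Diamond not p is F. ✗
6: Diamond Box p is F, Diamond Diamond not p is T. ✓
7: Diamond Box p is T, Diamond Diamond not p is F. ✗
8: Diamond Box p is F, Diamond Diamond not p is F. ✓
Satisfying worlds: {2, 4, 6, 8}.

4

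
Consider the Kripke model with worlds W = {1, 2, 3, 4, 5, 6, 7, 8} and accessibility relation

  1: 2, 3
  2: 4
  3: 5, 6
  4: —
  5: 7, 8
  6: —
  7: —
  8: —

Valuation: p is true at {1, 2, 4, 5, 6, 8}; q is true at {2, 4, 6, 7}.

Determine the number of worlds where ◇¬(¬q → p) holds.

1: successors {2, 3}; ¬(¬q → p) there: 2:F, 3:T. ✓
2: successors {4}; ¬(¬q → p) there: 4:F. ✗
3: successors {5, 6}; ¬(¬q → p) there: 5:F, 6:F. ✗
4: no successors, so ◇¬(¬q → p) fails. ✗
5: successors {7, 8}; ¬(¬q → p) there: 7:F, 8:F. ✗
6: no successors, so ◇¬(¬q → p) fails. ✗
7: no successors, so ◇¬(¬q → p) fails. ✗
8: no successors, so ◇¬(¬q → p) fails. ✗
Satisfying worlds: {1}.

1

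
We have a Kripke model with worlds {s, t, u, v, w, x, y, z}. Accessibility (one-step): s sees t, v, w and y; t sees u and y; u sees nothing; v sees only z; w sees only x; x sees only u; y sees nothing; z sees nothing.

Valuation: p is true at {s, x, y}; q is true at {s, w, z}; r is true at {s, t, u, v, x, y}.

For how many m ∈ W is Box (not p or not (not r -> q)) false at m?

s: successors {t, v, w, y}; not p or not (not r -> q) there: t:T, v:T, w:T, y:F. ✗
t: successors {u, y}; not p or not (not r -> q) there: u:T, y:F. ✗
u: no successors, so Box (not p or not (not r -> q)) holds vacuously. ✓
v: successors {z}; not p or not (not r -> q) there: z:T. ✓
w: successors {x}; not p or not (not r -> q) there: x:F. ✗
x: successors {u}; not p or not (not r -> q) there: u:T. ✓
y: no successors, so Box (not p or not (not r -> q)) holds vacuously. ✓
z: no successors, so Box (not p or not (not r -> q)) holds vacuously. ✓
Satisfying worlds: {u, v, x, y, z}.
So Box (not p or not (not r -> q)) fails at the other 3 worlds.

3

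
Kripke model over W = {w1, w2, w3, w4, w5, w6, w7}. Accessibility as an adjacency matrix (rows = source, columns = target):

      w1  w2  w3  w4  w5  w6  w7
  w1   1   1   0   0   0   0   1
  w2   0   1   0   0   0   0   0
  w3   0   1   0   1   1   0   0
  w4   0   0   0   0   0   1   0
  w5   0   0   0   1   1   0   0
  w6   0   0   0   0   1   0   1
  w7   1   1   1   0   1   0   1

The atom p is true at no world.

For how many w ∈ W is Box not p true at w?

w1: successors {w1, w2, w7}; not p there: w1:T, w2:T, w7:T. ✓
w2: successors {w2}; not p there: w2:T. ✓
w3: successors {w2, w4, w5}; not p there: w2:T, w4:T, w5:T. ✓
w4: successors {w6}; not p there: w6:T. ✓
w5: successors {w4, w5}; not p there: w4:T, w5:T. ✓
w6: successors {w5, w7}; not p there: w5:T, w7:T. ✓
w7: successors {w1, w2, w3, w5, w7}; not p there: w1:T, w2:T, w3:T, w5:T, w7:T. ✓
Satisfying worlds: {w1, w2, w3, w4, w5, w6, w7}.

7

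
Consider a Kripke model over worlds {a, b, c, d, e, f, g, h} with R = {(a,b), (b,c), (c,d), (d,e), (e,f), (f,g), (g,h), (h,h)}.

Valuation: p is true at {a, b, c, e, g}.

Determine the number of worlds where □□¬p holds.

5

a: successors {b}; □¬p there: b:F. ✗
b: successors {c}; □¬p there: c:T. ✓
c: successors {d}; □¬p there: d:F. ✗
d: successors {e}; □¬p there: e:T. ✓
e: successors {f}; □¬p there: f:F. ✗
f: successors {g}; □¬p there: g:T. ✓
g: successors {h}; □¬p there: h:T. ✓
h: successors {h}; □¬p there: h:T. ✓
Satisfying worlds: {b, d, f, g, h}.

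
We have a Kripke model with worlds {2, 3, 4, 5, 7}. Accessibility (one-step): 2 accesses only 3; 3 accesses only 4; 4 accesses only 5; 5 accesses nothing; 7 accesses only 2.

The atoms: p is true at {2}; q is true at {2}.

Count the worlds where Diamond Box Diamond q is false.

2: successors {3}; Box Diamond q there: 3:F. ✗
3: successors {4}; Box Diamond q there: 4:F. ✗
4: successors {5}; Box Diamond q there: 5:T. ✓
5: no successors, so Diamond Box Diamond q fails. ✗
7: successors {2}; Box Diamond q there: 2:F. ✗
Satisfying worlds: {4}.
So Diamond Box Diamond q fails at the other 4 worlds.

4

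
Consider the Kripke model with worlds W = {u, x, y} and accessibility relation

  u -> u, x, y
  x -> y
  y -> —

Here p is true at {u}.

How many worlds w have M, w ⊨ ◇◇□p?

1

u: successors {u, x, y}; ◇□p there: u:T, x:T, y:F. ✓
x: successors {y}; ◇□p there: y:F. ✗
y: no successors, so ◇◇□p fails. ✗
Satisfying worlds: {u}.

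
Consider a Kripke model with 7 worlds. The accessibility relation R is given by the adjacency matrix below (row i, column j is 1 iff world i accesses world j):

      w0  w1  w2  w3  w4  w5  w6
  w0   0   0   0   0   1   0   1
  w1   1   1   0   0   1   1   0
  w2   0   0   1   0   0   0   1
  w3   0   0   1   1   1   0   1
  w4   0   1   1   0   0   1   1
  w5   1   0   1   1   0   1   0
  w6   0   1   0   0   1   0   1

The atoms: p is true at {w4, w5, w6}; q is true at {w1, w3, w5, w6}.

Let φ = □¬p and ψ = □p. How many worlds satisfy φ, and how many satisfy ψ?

For □¬p:
w0: successors {w4, w6}; ¬p there: w4:F, w6:F. ✗
w1: successors {w0, w1, w4, w5}; ¬p there: w0:T, w1:T, w4:F, w5:F. ✗
w2: successors {w2, w6}; ¬p there: w2:T, w6:F. ✗
w3: successors {w2, w3, w4, w6}; ¬p there: w2:T, w3:T, w4:F, w6:F. ✗
w4: successors {w1, w2, w5, w6}; ¬p there: w1:T, w2:T, w5:F, w6:F. ✗
w5: successors {w0, w2, w3, w5}; ¬p there: w0:T, w2:T, w3:T, w5:F. ✗
w6: successors {w1, w4, w6}; ¬p there: w1:T, w4:F, w6:F. ✗
— 0 worlds.
For □p:
w0: successors {w4, w6}; p there: w4:T, w6:T. ✓
w1: successors {w0, w1, w4, w5}; p there: w0:F, w1:F, w4:T, w5:T. ✗
w2: successors {w2, w6}; p there: w2:F, w6:T. ✗
w3: successors {w2, w3, w4, w6}; p there: w2:F, w3:F, w4:T, w6:T. ✗
w4: successors {w1, w2, w5, w6}; p there: w1:F, w2:F, w5:T, w6:T. ✗
w5: successors {w0, w2, w3, w5}; p there: w0:F, w2:F, w3:F, w5:T. ✗
w6: successors {w1, w4, w6}; p there: w1:F, w4:T, w6:T. ✗
— 1 world.

0 and 1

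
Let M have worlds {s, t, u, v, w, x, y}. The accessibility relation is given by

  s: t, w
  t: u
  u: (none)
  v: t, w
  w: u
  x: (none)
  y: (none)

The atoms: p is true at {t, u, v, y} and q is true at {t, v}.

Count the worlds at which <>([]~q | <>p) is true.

4

s: successors {t, w}; []~q | <>p there: t:T, w:T. ✓
t: successors {u}; []~q | <>p there: u:T. ✓
u: no successors, so <>([]~q | <>p) fails. ✗
v: successors {t, w}; []~q | <>p there: t:T, w:T. ✓
w: successors {u}; []~q | <>p there: u:T. ✓
x: no successors, so <>([]~q | <>p) fails. ✗
y: no successors, so <>([]~q | <>p) fails. ✗
Satisfying worlds: {s, t, v, w}.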